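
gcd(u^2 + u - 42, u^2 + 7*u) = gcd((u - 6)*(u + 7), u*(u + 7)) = u + 7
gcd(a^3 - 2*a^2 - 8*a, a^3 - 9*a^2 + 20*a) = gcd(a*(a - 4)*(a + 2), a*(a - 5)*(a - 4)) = a^2 - 4*a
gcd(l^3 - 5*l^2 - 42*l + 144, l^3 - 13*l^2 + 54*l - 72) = l - 3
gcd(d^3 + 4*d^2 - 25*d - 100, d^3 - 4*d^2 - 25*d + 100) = d^2 - 25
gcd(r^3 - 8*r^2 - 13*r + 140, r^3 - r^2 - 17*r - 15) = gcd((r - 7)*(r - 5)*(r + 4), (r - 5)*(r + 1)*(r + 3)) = r - 5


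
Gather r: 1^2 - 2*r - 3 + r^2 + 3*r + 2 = r^2 + r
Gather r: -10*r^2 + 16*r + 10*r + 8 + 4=-10*r^2 + 26*r + 12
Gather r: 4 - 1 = 3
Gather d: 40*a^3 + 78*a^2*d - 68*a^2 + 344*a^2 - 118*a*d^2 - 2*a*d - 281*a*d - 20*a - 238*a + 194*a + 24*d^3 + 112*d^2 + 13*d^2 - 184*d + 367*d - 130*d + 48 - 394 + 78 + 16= 40*a^3 + 276*a^2 - 64*a + 24*d^3 + d^2*(125 - 118*a) + d*(78*a^2 - 283*a + 53) - 252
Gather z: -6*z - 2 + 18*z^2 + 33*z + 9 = 18*z^2 + 27*z + 7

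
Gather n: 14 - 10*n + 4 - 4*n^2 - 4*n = -4*n^2 - 14*n + 18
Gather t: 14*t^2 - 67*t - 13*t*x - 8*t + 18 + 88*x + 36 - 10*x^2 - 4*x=14*t^2 + t*(-13*x - 75) - 10*x^2 + 84*x + 54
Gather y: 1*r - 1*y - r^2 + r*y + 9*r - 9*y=-r^2 + 10*r + y*(r - 10)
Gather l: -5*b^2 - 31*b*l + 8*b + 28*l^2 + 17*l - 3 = -5*b^2 + 8*b + 28*l^2 + l*(17 - 31*b) - 3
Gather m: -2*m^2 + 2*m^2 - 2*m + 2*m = 0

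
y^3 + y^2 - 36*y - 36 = (y - 6)*(y + 1)*(y + 6)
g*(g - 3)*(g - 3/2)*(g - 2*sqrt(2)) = g^4 - 9*g^3/2 - 2*sqrt(2)*g^3 + 9*g^2/2 + 9*sqrt(2)*g^2 - 9*sqrt(2)*g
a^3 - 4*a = a*(a - 2)*(a + 2)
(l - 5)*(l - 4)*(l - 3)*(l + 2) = l^4 - 10*l^3 + 23*l^2 + 34*l - 120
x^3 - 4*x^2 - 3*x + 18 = (x - 3)^2*(x + 2)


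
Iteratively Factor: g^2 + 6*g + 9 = (g + 3)*(g + 3)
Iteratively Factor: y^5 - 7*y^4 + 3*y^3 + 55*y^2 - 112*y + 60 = (y - 5)*(y^4 - 2*y^3 - 7*y^2 + 20*y - 12) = (y - 5)*(y - 2)*(y^3 - 7*y + 6) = (y - 5)*(y - 2)*(y - 1)*(y^2 + y - 6) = (y - 5)*(y - 2)^2*(y - 1)*(y + 3)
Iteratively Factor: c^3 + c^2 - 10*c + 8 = (c - 1)*(c^2 + 2*c - 8) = (c - 1)*(c + 4)*(c - 2)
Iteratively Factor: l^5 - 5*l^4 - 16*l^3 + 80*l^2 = (l - 5)*(l^4 - 16*l^2) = (l - 5)*(l - 4)*(l^3 + 4*l^2) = l*(l - 5)*(l - 4)*(l^2 + 4*l) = l*(l - 5)*(l - 4)*(l + 4)*(l)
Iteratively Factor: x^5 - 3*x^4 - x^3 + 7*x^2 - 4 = (x - 2)*(x^4 - x^3 - 3*x^2 + x + 2) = (x - 2)^2*(x^3 + x^2 - x - 1) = (x - 2)^2*(x + 1)*(x^2 - 1) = (x - 2)^2*(x - 1)*(x + 1)*(x + 1)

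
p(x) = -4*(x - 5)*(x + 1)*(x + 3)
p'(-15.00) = -2752.00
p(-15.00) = 13440.00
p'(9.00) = -832.00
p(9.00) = -1920.00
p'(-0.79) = 54.19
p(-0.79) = 10.75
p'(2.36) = 20.04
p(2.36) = 190.18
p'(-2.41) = -20.98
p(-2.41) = -24.66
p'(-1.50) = 29.00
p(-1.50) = -19.50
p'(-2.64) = -36.76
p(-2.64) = -18.04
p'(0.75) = 67.25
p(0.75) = 111.56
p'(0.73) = 67.45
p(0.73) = 110.22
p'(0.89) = 65.61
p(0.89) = 120.87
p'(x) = -4*(x - 5)*(x + 1) - 4*(x - 5)*(x + 3) - 4*(x + 1)*(x + 3) = -12*x^2 + 8*x + 68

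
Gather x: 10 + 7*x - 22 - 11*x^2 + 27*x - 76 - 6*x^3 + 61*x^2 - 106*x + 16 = -6*x^3 + 50*x^2 - 72*x - 72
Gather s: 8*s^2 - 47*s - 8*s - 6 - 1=8*s^2 - 55*s - 7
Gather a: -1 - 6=-7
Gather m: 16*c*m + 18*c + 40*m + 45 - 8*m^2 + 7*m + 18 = 18*c - 8*m^2 + m*(16*c + 47) + 63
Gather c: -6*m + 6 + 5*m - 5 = 1 - m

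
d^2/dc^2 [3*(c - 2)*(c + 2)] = 6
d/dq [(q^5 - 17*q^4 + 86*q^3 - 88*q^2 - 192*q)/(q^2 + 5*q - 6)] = (3*q^6 - 14*q^5 - 199*q^4 + 1268*q^3 - 1796*q^2 + 1056*q + 1152)/(q^4 + 10*q^3 + 13*q^2 - 60*q + 36)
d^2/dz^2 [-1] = 0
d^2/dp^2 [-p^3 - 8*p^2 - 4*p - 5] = -6*p - 16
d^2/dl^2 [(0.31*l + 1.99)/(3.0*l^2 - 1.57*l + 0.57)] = ((0.31*l + 1.99)*(6.0*l - 1.57)*(12.0*l - 3.14) - (5.58*l + 10.9666)*(3.0*l^2 - 1.57*l + 0.57))/(3.0*l^2 - 1.57*l + 0.57)^3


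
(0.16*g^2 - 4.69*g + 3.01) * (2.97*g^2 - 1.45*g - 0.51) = 0.4752*g^4 - 14.1613*g^3 + 15.6586*g^2 - 1.9726*g - 1.5351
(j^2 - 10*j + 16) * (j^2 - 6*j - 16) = j^4 - 16*j^3 + 60*j^2 + 64*j - 256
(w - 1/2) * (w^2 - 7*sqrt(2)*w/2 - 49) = w^3 - 7*sqrt(2)*w^2/2 - w^2/2 - 49*w + 7*sqrt(2)*w/4 + 49/2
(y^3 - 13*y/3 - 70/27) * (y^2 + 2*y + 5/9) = y^5 + 2*y^4 - 34*y^3/9 - 304*y^2/27 - 205*y/27 - 350/243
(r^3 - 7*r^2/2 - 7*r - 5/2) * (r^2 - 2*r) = r^5 - 11*r^4/2 + 23*r^2/2 + 5*r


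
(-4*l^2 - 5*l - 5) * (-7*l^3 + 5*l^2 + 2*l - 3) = 28*l^5 + 15*l^4 + 2*l^3 - 23*l^2 + 5*l + 15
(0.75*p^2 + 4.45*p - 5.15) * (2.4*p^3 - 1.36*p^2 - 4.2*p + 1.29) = 1.8*p^5 + 9.66*p^4 - 21.562*p^3 - 10.7185*p^2 + 27.3705*p - 6.6435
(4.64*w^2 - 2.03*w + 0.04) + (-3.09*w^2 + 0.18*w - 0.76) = 1.55*w^2 - 1.85*w - 0.72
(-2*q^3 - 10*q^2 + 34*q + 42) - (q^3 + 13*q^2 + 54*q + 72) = -3*q^3 - 23*q^2 - 20*q - 30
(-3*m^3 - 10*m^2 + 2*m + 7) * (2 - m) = 3*m^4 + 4*m^3 - 22*m^2 - 3*m + 14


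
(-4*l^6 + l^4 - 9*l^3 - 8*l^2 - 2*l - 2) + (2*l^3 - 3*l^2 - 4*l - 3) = -4*l^6 + l^4 - 7*l^3 - 11*l^2 - 6*l - 5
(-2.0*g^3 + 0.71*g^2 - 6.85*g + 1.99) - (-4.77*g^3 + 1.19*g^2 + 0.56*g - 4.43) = 2.77*g^3 - 0.48*g^2 - 7.41*g + 6.42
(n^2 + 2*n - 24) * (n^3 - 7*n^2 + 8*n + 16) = n^5 - 5*n^4 - 30*n^3 + 200*n^2 - 160*n - 384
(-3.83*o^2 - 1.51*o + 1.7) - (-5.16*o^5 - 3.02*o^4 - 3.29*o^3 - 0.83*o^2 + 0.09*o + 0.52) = 5.16*o^5 + 3.02*o^4 + 3.29*o^3 - 3.0*o^2 - 1.6*o + 1.18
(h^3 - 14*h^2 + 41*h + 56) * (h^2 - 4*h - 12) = h^5 - 18*h^4 + 85*h^3 + 60*h^2 - 716*h - 672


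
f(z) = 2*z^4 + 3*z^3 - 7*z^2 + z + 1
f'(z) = 8*z^3 + 9*z^2 - 14*z + 1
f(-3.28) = 48.03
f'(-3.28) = -138.55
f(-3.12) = 28.14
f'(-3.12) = -110.68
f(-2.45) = -15.53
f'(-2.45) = -28.33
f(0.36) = 0.63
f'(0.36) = -2.50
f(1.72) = 14.78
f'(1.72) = 44.25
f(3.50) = 347.50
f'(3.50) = 405.25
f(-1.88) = -20.57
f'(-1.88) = 5.97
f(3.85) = 511.71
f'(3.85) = 537.04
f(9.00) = 14752.00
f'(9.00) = 6436.00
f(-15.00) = 89536.00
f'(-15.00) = -24764.00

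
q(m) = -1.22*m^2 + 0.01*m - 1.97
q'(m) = 0.01 - 2.44*m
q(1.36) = -4.21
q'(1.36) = -3.31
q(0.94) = -3.04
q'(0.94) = -2.28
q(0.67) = -2.51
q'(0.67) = -1.62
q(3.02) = -13.07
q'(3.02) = -7.36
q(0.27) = -2.06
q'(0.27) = -0.65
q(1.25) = -3.86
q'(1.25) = -3.04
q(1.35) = -4.18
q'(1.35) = -3.28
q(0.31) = -2.08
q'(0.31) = -0.75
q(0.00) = -1.97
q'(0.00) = 0.01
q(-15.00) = -276.62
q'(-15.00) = 36.61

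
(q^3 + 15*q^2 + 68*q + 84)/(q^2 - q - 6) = (q^2 + 13*q + 42)/(q - 3)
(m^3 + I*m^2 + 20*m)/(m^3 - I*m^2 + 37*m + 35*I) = m*(m - 4*I)/(m^2 - 6*I*m + 7)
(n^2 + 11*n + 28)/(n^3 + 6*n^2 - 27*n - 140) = 1/(n - 5)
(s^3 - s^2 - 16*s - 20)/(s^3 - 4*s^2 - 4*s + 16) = (s^2 - 3*s - 10)/(s^2 - 6*s + 8)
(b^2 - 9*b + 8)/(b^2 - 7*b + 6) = (b - 8)/(b - 6)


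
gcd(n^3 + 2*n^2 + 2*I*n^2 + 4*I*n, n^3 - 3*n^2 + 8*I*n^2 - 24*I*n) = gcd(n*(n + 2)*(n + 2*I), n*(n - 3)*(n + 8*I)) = n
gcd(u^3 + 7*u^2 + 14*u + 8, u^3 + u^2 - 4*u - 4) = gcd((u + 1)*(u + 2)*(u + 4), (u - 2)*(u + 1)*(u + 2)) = u^2 + 3*u + 2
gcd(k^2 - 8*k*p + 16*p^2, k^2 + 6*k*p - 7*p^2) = 1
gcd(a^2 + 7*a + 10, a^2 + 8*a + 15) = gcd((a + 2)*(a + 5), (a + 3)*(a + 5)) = a + 5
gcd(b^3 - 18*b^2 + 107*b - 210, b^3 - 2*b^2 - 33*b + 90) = b - 5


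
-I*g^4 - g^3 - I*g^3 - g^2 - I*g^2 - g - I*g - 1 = (g - I)^2*(g + I)*(-I*g - I)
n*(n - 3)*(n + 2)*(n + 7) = n^4 + 6*n^3 - 13*n^2 - 42*n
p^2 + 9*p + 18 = (p + 3)*(p + 6)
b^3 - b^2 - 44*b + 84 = (b - 6)*(b - 2)*(b + 7)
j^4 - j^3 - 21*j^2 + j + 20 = (j - 5)*(j - 1)*(j + 1)*(j + 4)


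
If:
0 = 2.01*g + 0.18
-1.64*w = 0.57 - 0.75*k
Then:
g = -0.09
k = 2.18666666666667*w + 0.76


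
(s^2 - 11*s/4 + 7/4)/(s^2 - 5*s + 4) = (s - 7/4)/(s - 4)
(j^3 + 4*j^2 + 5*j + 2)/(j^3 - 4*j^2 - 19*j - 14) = (j + 1)/(j - 7)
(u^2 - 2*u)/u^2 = (u - 2)/u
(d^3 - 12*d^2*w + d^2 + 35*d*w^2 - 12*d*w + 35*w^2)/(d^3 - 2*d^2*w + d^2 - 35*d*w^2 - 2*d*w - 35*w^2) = (d - 5*w)/(d + 5*w)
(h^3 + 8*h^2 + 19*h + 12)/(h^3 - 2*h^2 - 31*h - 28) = (h + 3)/(h - 7)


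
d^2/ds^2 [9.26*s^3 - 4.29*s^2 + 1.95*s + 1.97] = 55.56*s - 8.58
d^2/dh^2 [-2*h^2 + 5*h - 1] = -4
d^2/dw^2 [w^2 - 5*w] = 2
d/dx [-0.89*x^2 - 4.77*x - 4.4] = -1.78*x - 4.77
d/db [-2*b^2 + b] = 1 - 4*b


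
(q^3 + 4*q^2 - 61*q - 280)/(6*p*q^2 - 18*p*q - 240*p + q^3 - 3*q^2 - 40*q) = (q + 7)/(6*p + q)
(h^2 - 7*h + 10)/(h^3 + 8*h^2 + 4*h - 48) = (h - 5)/(h^2 + 10*h + 24)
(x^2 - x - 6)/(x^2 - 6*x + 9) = (x + 2)/(x - 3)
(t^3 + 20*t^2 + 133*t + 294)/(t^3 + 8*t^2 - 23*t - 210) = (t + 7)/(t - 5)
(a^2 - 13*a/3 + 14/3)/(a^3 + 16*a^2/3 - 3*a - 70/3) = (3*a - 7)/(3*a^2 + 22*a + 35)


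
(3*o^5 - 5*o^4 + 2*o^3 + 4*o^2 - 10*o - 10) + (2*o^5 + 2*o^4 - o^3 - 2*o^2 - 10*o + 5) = 5*o^5 - 3*o^4 + o^3 + 2*o^2 - 20*o - 5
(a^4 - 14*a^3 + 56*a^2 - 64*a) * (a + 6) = a^5 - 8*a^4 - 28*a^3 + 272*a^2 - 384*a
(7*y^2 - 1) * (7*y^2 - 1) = 49*y^4 - 14*y^2 + 1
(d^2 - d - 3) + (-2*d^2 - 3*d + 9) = -d^2 - 4*d + 6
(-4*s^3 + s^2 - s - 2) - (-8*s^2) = -4*s^3 + 9*s^2 - s - 2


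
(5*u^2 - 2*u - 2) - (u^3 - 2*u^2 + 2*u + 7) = -u^3 + 7*u^2 - 4*u - 9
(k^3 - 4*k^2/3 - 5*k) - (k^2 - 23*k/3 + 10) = k^3 - 7*k^2/3 + 8*k/3 - 10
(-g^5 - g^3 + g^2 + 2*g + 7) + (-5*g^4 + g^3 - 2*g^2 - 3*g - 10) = -g^5 - 5*g^4 - g^2 - g - 3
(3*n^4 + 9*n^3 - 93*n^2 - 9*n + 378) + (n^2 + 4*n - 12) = 3*n^4 + 9*n^3 - 92*n^2 - 5*n + 366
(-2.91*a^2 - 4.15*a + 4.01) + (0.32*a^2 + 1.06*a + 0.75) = -2.59*a^2 - 3.09*a + 4.76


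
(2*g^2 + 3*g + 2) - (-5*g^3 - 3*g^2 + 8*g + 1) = 5*g^3 + 5*g^2 - 5*g + 1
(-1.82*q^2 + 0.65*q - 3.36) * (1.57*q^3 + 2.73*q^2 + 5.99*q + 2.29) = -2.8574*q^5 - 3.9481*q^4 - 14.4025*q^3 - 9.4471*q^2 - 18.6379*q - 7.6944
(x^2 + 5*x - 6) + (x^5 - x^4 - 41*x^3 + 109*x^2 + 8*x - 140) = x^5 - x^4 - 41*x^3 + 110*x^2 + 13*x - 146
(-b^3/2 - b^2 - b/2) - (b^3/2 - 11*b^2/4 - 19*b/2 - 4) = -b^3 + 7*b^2/4 + 9*b + 4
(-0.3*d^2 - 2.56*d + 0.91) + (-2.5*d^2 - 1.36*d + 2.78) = -2.8*d^2 - 3.92*d + 3.69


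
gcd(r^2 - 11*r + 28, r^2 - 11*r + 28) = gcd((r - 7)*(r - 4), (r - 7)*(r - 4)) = r^2 - 11*r + 28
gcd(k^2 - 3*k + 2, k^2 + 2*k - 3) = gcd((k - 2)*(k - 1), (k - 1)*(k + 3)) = k - 1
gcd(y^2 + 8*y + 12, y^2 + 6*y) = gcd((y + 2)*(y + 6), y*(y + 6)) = y + 6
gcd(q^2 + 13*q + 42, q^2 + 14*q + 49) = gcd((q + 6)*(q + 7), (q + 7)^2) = q + 7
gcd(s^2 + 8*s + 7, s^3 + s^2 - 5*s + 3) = 1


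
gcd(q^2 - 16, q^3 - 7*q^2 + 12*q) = q - 4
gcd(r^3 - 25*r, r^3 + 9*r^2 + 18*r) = r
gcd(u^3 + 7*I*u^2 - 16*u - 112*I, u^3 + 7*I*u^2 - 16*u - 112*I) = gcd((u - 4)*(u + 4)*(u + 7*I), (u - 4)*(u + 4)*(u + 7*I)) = u^3 + 7*I*u^2 - 16*u - 112*I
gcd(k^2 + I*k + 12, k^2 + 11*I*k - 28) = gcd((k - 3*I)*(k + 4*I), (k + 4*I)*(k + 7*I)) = k + 4*I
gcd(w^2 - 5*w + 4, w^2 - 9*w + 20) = w - 4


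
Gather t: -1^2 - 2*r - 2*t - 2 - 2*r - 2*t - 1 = -4*r - 4*t - 4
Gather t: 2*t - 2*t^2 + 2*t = -2*t^2 + 4*t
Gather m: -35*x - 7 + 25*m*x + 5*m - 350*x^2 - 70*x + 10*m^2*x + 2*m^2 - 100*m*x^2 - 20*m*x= m^2*(10*x + 2) + m*(-100*x^2 + 5*x + 5) - 350*x^2 - 105*x - 7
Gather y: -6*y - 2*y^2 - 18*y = -2*y^2 - 24*y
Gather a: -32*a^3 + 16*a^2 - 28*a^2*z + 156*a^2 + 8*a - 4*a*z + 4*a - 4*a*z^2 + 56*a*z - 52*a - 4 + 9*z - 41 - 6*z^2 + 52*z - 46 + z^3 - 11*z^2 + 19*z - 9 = -32*a^3 + a^2*(172 - 28*z) + a*(-4*z^2 + 52*z - 40) + z^3 - 17*z^2 + 80*z - 100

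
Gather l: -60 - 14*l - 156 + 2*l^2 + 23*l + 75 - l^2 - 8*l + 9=l^2 + l - 132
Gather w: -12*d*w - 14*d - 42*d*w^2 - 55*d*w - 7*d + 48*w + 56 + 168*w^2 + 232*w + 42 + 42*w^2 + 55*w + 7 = -21*d + w^2*(210 - 42*d) + w*(335 - 67*d) + 105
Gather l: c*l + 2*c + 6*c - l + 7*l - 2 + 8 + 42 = 8*c + l*(c + 6) + 48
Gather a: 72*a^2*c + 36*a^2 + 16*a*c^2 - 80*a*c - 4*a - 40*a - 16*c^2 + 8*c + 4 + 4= a^2*(72*c + 36) + a*(16*c^2 - 80*c - 44) - 16*c^2 + 8*c + 8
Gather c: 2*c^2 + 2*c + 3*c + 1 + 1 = 2*c^2 + 5*c + 2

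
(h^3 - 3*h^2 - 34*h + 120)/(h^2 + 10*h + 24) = (h^2 - 9*h + 20)/(h + 4)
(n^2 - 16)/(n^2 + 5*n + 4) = (n - 4)/(n + 1)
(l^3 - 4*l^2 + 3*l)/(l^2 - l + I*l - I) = l*(l - 3)/(l + I)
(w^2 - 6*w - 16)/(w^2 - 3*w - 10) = (w - 8)/(w - 5)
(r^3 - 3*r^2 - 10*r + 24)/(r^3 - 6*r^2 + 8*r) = (r + 3)/r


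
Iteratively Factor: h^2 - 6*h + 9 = (h - 3)*(h - 3)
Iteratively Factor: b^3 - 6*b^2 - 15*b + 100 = (b - 5)*(b^2 - b - 20) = (b - 5)^2*(b + 4)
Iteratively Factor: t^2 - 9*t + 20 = (t - 5)*(t - 4)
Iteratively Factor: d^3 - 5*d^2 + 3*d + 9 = (d - 3)*(d^2 - 2*d - 3) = (d - 3)^2*(d + 1)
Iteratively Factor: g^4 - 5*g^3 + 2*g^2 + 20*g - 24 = (g - 2)*(g^3 - 3*g^2 - 4*g + 12) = (g - 3)*(g - 2)*(g^2 - 4) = (g - 3)*(g - 2)*(g + 2)*(g - 2)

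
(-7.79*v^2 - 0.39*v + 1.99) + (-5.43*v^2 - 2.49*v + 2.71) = -13.22*v^2 - 2.88*v + 4.7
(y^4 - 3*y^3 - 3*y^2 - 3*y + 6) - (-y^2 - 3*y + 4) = y^4 - 3*y^3 - 2*y^2 + 2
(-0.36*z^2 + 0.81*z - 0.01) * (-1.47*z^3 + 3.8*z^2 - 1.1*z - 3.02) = 0.5292*z^5 - 2.5587*z^4 + 3.4887*z^3 + 0.1582*z^2 - 2.4352*z + 0.0302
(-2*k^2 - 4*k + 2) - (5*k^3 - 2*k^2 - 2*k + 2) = -5*k^3 - 2*k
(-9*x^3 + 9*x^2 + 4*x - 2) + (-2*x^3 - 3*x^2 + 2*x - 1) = -11*x^3 + 6*x^2 + 6*x - 3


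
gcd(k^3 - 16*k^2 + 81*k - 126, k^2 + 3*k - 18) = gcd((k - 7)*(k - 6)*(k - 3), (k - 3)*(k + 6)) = k - 3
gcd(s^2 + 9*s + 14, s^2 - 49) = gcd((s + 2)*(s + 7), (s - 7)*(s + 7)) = s + 7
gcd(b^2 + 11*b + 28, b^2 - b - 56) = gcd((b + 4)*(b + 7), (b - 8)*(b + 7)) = b + 7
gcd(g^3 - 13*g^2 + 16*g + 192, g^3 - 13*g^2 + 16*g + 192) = g^3 - 13*g^2 + 16*g + 192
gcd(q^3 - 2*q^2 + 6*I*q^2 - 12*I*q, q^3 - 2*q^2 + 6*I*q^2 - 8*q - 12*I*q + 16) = q - 2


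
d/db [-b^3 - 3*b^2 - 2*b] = -3*b^2 - 6*b - 2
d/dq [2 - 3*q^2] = -6*q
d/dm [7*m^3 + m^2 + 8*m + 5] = 21*m^2 + 2*m + 8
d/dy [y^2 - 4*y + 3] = 2*y - 4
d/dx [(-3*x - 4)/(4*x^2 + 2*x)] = (3*x^2 + 8*x + 2)/(x^2*(4*x^2 + 4*x + 1))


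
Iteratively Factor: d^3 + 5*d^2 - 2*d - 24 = (d + 4)*(d^2 + d - 6) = (d - 2)*(d + 4)*(d + 3)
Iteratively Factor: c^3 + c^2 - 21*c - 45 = (c + 3)*(c^2 - 2*c - 15) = (c + 3)^2*(c - 5)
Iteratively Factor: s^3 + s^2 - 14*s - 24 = (s - 4)*(s^2 + 5*s + 6) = (s - 4)*(s + 2)*(s + 3)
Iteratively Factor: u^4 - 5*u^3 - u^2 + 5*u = (u - 5)*(u^3 - u) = u*(u - 5)*(u^2 - 1) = u*(u - 5)*(u + 1)*(u - 1)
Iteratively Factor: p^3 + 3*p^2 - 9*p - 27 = (p + 3)*(p^2 - 9) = (p + 3)^2*(p - 3)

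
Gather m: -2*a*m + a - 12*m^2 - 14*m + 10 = a - 12*m^2 + m*(-2*a - 14) + 10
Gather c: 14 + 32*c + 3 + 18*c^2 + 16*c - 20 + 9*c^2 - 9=27*c^2 + 48*c - 12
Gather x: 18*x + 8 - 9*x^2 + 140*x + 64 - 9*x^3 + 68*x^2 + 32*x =-9*x^3 + 59*x^2 + 190*x + 72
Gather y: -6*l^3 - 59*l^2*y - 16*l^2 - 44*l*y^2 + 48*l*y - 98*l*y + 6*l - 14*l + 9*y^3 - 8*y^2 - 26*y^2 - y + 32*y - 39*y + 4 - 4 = -6*l^3 - 16*l^2 - 8*l + 9*y^3 + y^2*(-44*l - 34) + y*(-59*l^2 - 50*l - 8)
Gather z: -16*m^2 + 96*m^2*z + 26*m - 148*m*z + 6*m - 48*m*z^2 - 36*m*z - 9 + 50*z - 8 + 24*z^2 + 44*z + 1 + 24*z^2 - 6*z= -16*m^2 + 32*m + z^2*(48 - 48*m) + z*(96*m^2 - 184*m + 88) - 16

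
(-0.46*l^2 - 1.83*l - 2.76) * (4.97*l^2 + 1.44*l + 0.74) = -2.2862*l^4 - 9.7575*l^3 - 16.6928*l^2 - 5.3286*l - 2.0424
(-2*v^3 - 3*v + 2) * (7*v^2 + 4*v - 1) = -14*v^5 - 8*v^4 - 19*v^3 + 2*v^2 + 11*v - 2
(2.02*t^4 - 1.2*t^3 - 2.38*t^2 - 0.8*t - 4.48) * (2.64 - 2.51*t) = -5.0702*t^5 + 8.3448*t^4 + 2.8058*t^3 - 4.2752*t^2 + 9.1328*t - 11.8272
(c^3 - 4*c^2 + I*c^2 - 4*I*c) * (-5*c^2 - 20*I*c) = -5*c^5 + 20*c^4 - 25*I*c^4 + 20*c^3 + 100*I*c^3 - 80*c^2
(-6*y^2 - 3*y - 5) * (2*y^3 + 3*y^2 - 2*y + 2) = -12*y^5 - 24*y^4 - 7*y^3 - 21*y^2 + 4*y - 10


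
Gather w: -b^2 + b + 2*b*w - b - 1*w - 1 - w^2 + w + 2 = -b^2 + 2*b*w - w^2 + 1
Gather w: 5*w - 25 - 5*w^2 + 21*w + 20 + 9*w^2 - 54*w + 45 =4*w^2 - 28*w + 40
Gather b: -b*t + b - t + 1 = b*(1 - t) - t + 1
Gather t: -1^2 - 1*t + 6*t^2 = 6*t^2 - t - 1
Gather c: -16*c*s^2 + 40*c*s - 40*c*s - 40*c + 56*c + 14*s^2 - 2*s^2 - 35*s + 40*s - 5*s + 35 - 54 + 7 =c*(16 - 16*s^2) + 12*s^2 - 12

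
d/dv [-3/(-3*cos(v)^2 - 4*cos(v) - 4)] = 6*(3*cos(v) + 2)*sin(v)/(3*cos(v)^2 + 4*cos(v) + 4)^2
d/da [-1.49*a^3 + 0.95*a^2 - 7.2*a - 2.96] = -4.47*a^2 + 1.9*a - 7.2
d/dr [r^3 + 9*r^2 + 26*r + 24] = 3*r^2 + 18*r + 26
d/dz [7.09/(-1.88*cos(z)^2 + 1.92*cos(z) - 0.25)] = (13.6128 - 26.6584*cos(z))*sin(z)/(1.88*cos(z)^2 - 1.92*cos(z) + 0.25)^2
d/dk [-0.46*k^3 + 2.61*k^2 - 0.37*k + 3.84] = -1.38*k^2 + 5.22*k - 0.37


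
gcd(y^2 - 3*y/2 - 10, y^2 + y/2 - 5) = y + 5/2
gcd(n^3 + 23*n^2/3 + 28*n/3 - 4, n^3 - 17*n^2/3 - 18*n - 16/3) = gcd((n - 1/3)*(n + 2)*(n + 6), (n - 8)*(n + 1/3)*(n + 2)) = n + 2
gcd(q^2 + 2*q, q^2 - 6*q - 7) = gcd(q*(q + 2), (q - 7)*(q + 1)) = 1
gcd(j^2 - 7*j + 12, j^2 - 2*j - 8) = j - 4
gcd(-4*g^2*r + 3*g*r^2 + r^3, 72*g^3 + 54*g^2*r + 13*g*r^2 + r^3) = 4*g + r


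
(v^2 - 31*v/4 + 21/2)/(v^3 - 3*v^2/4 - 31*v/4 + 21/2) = (v - 6)/(v^2 + v - 6)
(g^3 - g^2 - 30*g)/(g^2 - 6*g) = g + 5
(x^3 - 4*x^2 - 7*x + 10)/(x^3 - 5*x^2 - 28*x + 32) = (x^2 - 3*x - 10)/(x^2 - 4*x - 32)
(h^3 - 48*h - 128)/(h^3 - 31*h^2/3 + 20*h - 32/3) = 3*(h^2 + 8*h + 16)/(3*h^2 - 7*h + 4)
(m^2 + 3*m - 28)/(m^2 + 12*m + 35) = (m - 4)/(m + 5)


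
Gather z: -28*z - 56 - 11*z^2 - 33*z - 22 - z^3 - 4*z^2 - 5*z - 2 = -z^3 - 15*z^2 - 66*z - 80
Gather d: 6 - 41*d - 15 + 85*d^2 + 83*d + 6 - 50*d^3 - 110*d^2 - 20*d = -50*d^3 - 25*d^2 + 22*d - 3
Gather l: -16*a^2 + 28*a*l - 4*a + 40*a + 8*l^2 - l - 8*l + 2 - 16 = -16*a^2 + 36*a + 8*l^2 + l*(28*a - 9) - 14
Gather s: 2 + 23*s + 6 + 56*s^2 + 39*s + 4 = 56*s^2 + 62*s + 12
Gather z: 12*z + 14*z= 26*z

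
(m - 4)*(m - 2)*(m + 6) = m^3 - 28*m + 48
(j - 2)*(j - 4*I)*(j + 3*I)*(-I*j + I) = -I*j^4 - j^3 + 3*I*j^3 + 3*j^2 - 14*I*j^2 - 2*j + 36*I*j - 24*I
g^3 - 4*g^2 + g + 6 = (g - 3)*(g - 2)*(g + 1)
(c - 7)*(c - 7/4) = c^2 - 35*c/4 + 49/4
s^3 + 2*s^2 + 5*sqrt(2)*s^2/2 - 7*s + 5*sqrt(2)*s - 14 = (s + 2)*(s - sqrt(2))*(s + 7*sqrt(2)/2)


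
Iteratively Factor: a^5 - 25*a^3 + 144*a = (a - 4)*(a^4 + 4*a^3 - 9*a^2 - 36*a) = a*(a - 4)*(a^3 + 4*a^2 - 9*a - 36) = a*(a - 4)*(a + 4)*(a^2 - 9) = a*(a - 4)*(a + 3)*(a + 4)*(a - 3)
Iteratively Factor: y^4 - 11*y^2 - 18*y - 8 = (y + 1)*(y^3 - y^2 - 10*y - 8) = (y + 1)^2*(y^2 - 2*y - 8) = (y + 1)^2*(y + 2)*(y - 4)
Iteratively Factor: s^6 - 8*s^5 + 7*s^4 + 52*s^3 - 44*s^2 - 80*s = (s - 4)*(s^5 - 4*s^4 - 9*s^3 + 16*s^2 + 20*s) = (s - 5)*(s - 4)*(s^4 + s^3 - 4*s^2 - 4*s) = (s - 5)*(s - 4)*(s + 2)*(s^3 - s^2 - 2*s) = (s - 5)*(s - 4)*(s + 1)*(s + 2)*(s^2 - 2*s) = (s - 5)*(s - 4)*(s - 2)*(s + 1)*(s + 2)*(s)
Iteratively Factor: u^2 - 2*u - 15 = (u + 3)*(u - 5)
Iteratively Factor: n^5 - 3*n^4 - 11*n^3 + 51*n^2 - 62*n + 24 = (n - 1)*(n^4 - 2*n^3 - 13*n^2 + 38*n - 24) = (n - 1)^2*(n^3 - n^2 - 14*n + 24) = (n - 1)^2*(n + 4)*(n^2 - 5*n + 6) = (n - 2)*(n - 1)^2*(n + 4)*(n - 3)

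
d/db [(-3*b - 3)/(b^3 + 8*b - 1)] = 3*(-b^3 - 8*b + (b + 1)*(3*b^2 + 8) + 1)/(b^3 + 8*b - 1)^2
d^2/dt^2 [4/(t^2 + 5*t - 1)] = 8*(-t^2 - 5*t + (2*t + 5)^2 + 1)/(t^2 + 5*t - 1)^3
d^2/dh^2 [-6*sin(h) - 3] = 6*sin(h)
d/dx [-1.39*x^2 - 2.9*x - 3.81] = -2.78*x - 2.9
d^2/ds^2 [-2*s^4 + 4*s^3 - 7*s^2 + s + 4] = -24*s^2 + 24*s - 14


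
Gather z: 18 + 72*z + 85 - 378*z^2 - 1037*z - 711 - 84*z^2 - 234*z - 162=-462*z^2 - 1199*z - 770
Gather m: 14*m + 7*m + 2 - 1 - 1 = 21*m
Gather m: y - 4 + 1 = y - 3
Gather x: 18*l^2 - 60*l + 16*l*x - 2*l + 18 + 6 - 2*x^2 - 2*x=18*l^2 - 62*l - 2*x^2 + x*(16*l - 2) + 24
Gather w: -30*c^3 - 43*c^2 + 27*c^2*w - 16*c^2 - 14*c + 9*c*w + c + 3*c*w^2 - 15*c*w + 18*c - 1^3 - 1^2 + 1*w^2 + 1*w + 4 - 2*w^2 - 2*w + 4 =-30*c^3 - 59*c^2 + 5*c + w^2*(3*c - 1) + w*(27*c^2 - 6*c - 1) + 6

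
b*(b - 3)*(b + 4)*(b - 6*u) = b^4 - 6*b^3*u + b^3 - 6*b^2*u - 12*b^2 + 72*b*u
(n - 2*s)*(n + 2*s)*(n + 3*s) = n^3 + 3*n^2*s - 4*n*s^2 - 12*s^3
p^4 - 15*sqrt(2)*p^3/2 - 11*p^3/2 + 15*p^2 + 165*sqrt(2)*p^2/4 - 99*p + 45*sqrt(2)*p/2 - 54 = (p - 6)*(p + 1/2)*(p - 6*sqrt(2))*(p - 3*sqrt(2)/2)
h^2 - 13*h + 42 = (h - 7)*(h - 6)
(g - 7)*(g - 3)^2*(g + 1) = g^4 - 12*g^3 + 38*g^2 - 12*g - 63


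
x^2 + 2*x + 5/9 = (x + 1/3)*(x + 5/3)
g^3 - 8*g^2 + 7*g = g*(g - 7)*(g - 1)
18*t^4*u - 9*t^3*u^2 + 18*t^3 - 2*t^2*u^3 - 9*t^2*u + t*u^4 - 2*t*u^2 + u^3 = (-3*t + u)*(-2*t + u)*(3*t + u)*(t*u + 1)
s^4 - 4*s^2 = s^2*(s - 2)*(s + 2)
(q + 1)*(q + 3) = q^2 + 4*q + 3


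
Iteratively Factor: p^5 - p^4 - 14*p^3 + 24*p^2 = (p)*(p^4 - p^3 - 14*p^2 + 24*p) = p*(p - 2)*(p^3 + p^2 - 12*p) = p*(p - 3)*(p - 2)*(p^2 + 4*p) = p*(p - 3)*(p - 2)*(p + 4)*(p)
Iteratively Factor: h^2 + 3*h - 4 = (h + 4)*(h - 1)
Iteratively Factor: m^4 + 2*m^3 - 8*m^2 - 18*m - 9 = (m - 3)*(m^3 + 5*m^2 + 7*m + 3) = (m - 3)*(m + 1)*(m^2 + 4*m + 3) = (m - 3)*(m + 1)^2*(m + 3)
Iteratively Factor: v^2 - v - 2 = (v + 1)*(v - 2)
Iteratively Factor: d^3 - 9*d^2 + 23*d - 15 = (d - 3)*(d^2 - 6*d + 5) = (d - 5)*(d - 3)*(d - 1)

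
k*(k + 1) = k^2 + k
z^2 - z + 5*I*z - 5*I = (z - 1)*(z + 5*I)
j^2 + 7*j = j*(j + 7)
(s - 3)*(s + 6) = s^2 + 3*s - 18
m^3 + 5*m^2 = m^2*(m + 5)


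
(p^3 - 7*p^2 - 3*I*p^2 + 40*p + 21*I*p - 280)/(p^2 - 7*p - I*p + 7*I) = (p^2 - 3*I*p + 40)/(p - I)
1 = 1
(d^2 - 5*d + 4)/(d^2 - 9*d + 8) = (d - 4)/(d - 8)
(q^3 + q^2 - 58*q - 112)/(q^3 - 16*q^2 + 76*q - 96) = (q^2 + 9*q + 14)/(q^2 - 8*q + 12)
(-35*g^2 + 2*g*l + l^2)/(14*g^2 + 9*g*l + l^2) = (-5*g + l)/(2*g + l)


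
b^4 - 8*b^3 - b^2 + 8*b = b*(b - 8)*(b - 1)*(b + 1)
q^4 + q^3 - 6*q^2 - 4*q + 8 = (q - 2)*(q - 1)*(q + 2)^2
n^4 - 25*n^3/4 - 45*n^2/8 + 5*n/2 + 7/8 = (n - 7)*(n - 1/2)*(n + 1/4)*(n + 1)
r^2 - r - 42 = (r - 7)*(r + 6)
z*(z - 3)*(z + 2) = z^3 - z^2 - 6*z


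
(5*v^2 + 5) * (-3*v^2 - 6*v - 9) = -15*v^4 - 30*v^3 - 60*v^2 - 30*v - 45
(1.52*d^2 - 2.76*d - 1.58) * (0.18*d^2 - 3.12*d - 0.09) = 0.2736*d^4 - 5.2392*d^3 + 8.19*d^2 + 5.178*d + 0.1422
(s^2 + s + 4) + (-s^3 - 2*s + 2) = -s^3 + s^2 - s + 6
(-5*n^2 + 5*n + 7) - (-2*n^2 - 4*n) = -3*n^2 + 9*n + 7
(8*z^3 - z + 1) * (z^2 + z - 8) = 8*z^5 + 8*z^4 - 65*z^3 + 9*z - 8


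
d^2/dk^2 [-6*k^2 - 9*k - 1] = -12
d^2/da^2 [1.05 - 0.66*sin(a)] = 0.66*sin(a)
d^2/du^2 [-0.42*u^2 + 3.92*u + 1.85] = -0.840000000000000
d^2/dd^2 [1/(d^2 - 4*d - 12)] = 2*(d^2 - 4*d - 4*(d - 2)^2 - 12)/(-d^2 + 4*d + 12)^3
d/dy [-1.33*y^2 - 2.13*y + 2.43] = -2.66*y - 2.13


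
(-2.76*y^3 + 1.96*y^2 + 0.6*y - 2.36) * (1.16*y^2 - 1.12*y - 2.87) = -3.2016*y^5 + 5.3648*y^4 + 6.422*y^3 - 9.0348*y^2 + 0.9212*y + 6.7732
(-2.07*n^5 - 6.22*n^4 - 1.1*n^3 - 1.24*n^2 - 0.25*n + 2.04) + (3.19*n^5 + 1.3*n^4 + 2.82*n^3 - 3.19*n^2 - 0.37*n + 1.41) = 1.12*n^5 - 4.92*n^4 + 1.72*n^3 - 4.43*n^2 - 0.62*n + 3.45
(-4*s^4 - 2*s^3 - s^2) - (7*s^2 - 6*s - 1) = -4*s^4 - 2*s^3 - 8*s^2 + 6*s + 1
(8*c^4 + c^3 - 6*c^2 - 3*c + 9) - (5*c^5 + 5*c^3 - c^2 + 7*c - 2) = -5*c^5 + 8*c^4 - 4*c^3 - 5*c^2 - 10*c + 11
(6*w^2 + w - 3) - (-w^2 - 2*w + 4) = 7*w^2 + 3*w - 7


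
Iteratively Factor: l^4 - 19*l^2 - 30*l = (l + 3)*(l^3 - 3*l^2 - 10*l) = (l - 5)*(l + 3)*(l^2 + 2*l) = (l - 5)*(l + 2)*(l + 3)*(l)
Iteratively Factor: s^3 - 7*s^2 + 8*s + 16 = (s + 1)*(s^2 - 8*s + 16) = (s - 4)*(s + 1)*(s - 4)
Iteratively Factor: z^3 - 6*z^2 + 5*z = (z - 5)*(z^2 - z) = z*(z - 5)*(z - 1)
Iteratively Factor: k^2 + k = (k)*(k + 1)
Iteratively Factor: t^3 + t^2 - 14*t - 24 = (t - 4)*(t^2 + 5*t + 6) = (t - 4)*(t + 2)*(t + 3)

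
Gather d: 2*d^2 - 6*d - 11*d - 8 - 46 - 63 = 2*d^2 - 17*d - 117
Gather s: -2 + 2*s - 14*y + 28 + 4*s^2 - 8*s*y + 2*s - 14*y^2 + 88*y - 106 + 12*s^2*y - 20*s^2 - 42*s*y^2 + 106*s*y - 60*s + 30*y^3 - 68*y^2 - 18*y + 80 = s^2*(12*y - 16) + s*(-42*y^2 + 98*y - 56) + 30*y^3 - 82*y^2 + 56*y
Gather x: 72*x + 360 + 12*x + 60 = 84*x + 420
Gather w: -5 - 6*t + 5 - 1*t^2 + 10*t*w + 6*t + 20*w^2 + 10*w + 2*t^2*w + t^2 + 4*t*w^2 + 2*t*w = w^2*(4*t + 20) + w*(2*t^2 + 12*t + 10)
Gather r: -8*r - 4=-8*r - 4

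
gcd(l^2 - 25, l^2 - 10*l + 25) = l - 5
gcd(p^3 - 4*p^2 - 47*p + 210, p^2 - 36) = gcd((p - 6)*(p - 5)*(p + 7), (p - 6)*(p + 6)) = p - 6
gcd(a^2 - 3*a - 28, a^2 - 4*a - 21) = a - 7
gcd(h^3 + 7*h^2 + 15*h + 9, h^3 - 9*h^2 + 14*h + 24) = h + 1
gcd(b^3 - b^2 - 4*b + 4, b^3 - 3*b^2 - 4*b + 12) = b^2 - 4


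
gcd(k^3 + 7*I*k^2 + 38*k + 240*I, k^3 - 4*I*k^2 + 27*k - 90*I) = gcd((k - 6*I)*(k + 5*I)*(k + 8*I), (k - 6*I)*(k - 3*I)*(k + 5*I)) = k^2 - I*k + 30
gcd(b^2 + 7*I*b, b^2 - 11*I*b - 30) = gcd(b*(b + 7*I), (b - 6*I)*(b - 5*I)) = 1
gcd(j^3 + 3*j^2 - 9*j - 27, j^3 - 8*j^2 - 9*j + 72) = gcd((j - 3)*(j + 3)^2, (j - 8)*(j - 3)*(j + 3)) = j^2 - 9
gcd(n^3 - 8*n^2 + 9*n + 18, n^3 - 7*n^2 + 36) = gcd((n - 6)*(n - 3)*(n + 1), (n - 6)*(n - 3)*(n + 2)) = n^2 - 9*n + 18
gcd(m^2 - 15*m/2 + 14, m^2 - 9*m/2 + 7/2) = m - 7/2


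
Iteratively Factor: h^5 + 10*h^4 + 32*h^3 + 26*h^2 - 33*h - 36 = (h + 3)*(h^4 + 7*h^3 + 11*h^2 - 7*h - 12) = (h + 1)*(h + 3)*(h^3 + 6*h^2 + 5*h - 12) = (h + 1)*(h + 3)*(h + 4)*(h^2 + 2*h - 3) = (h - 1)*(h + 1)*(h + 3)*(h + 4)*(h + 3)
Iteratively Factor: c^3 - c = (c)*(c^2 - 1) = c*(c - 1)*(c + 1)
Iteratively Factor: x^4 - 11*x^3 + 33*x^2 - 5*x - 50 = (x - 5)*(x^3 - 6*x^2 + 3*x + 10) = (x - 5)*(x - 2)*(x^2 - 4*x - 5) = (x - 5)*(x - 2)*(x + 1)*(x - 5)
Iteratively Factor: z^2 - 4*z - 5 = (z - 5)*(z + 1)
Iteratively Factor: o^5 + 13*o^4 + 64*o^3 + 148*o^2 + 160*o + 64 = (o + 2)*(o^4 + 11*o^3 + 42*o^2 + 64*o + 32) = (o + 2)*(o + 4)*(o^3 + 7*o^2 + 14*o + 8) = (o + 2)*(o + 4)^2*(o^2 + 3*o + 2) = (o + 1)*(o + 2)*(o + 4)^2*(o + 2)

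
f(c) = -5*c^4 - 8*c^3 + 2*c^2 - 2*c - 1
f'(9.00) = -16490.00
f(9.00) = -38494.00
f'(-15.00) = 62038.00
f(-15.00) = -225646.00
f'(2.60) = -505.36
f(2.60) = -361.78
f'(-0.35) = -5.48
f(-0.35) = 0.21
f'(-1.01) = -9.92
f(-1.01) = 6.10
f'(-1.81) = 30.73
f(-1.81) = 2.95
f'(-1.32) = -3.10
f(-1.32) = 8.34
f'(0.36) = -4.60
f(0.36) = -1.92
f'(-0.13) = -2.88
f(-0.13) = -0.69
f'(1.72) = -167.89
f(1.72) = -82.99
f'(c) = -20*c^3 - 24*c^2 + 4*c - 2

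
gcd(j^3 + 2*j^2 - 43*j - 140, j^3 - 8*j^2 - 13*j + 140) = j^2 - 3*j - 28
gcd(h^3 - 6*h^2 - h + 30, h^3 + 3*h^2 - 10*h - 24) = h^2 - h - 6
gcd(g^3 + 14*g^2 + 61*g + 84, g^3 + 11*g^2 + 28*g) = g^2 + 11*g + 28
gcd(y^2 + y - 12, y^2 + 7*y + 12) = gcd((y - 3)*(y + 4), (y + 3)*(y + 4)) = y + 4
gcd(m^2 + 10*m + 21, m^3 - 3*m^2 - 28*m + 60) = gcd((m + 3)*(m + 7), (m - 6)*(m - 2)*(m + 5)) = 1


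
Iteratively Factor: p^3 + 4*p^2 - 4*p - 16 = (p - 2)*(p^2 + 6*p + 8) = (p - 2)*(p + 4)*(p + 2)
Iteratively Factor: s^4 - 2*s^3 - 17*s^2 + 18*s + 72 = (s - 4)*(s^3 + 2*s^2 - 9*s - 18) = (s - 4)*(s - 3)*(s^2 + 5*s + 6) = (s - 4)*(s - 3)*(s + 2)*(s + 3)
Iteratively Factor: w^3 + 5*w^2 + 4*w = (w + 1)*(w^2 + 4*w) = w*(w + 1)*(w + 4)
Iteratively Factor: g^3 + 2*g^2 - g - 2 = (g + 1)*(g^2 + g - 2) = (g - 1)*(g + 1)*(g + 2)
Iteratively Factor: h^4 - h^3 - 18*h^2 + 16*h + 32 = (h + 4)*(h^3 - 5*h^2 + 2*h + 8) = (h + 1)*(h + 4)*(h^2 - 6*h + 8) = (h - 2)*(h + 1)*(h + 4)*(h - 4)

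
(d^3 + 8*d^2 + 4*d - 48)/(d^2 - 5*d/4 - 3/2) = 4*(d^2 + 10*d + 24)/(4*d + 3)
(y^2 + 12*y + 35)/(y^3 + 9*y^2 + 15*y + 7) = (y + 5)/(y^2 + 2*y + 1)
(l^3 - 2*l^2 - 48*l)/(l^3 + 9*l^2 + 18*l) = (l - 8)/(l + 3)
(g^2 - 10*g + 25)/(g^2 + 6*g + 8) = (g^2 - 10*g + 25)/(g^2 + 6*g + 8)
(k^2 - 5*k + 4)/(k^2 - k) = (k - 4)/k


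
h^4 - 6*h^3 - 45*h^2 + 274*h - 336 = (h - 8)*(h - 3)*(h - 2)*(h + 7)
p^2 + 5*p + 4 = (p + 1)*(p + 4)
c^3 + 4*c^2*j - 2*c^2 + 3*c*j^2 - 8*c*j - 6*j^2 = (c - 2)*(c + j)*(c + 3*j)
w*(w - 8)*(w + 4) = w^3 - 4*w^2 - 32*w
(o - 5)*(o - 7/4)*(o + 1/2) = o^3 - 25*o^2/4 + 43*o/8 + 35/8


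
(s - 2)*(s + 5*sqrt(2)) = s^2 - 2*s + 5*sqrt(2)*s - 10*sqrt(2)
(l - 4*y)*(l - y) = l^2 - 5*l*y + 4*y^2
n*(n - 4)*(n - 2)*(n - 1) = n^4 - 7*n^3 + 14*n^2 - 8*n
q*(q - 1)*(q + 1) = q^3 - q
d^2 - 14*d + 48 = (d - 8)*(d - 6)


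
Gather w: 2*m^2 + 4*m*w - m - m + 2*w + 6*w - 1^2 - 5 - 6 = 2*m^2 - 2*m + w*(4*m + 8) - 12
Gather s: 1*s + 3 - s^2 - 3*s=-s^2 - 2*s + 3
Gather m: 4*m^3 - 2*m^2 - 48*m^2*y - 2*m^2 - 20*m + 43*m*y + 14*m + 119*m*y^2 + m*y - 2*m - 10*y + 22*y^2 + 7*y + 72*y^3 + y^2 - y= 4*m^3 + m^2*(-48*y - 4) + m*(119*y^2 + 44*y - 8) + 72*y^3 + 23*y^2 - 4*y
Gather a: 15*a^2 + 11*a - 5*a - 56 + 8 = 15*a^2 + 6*a - 48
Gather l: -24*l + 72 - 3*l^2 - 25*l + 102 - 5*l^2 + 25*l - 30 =-8*l^2 - 24*l + 144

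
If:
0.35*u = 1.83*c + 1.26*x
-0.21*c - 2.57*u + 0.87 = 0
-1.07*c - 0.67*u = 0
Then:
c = -0.22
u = 0.36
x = 0.42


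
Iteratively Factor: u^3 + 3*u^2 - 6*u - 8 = (u + 4)*(u^2 - u - 2) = (u - 2)*(u + 4)*(u + 1)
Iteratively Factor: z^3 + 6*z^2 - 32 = (z + 4)*(z^2 + 2*z - 8) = (z - 2)*(z + 4)*(z + 4)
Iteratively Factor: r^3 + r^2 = (r)*(r^2 + r) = r*(r + 1)*(r)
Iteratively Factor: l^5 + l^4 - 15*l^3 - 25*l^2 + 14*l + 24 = (l + 2)*(l^4 - l^3 - 13*l^2 + l + 12) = (l - 4)*(l + 2)*(l^3 + 3*l^2 - l - 3) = (l - 4)*(l - 1)*(l + 2)*(l^2 + 4*l + 3) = (l - 4)*(l - 1)*(l + 1)*(l + 2)*(l + 3)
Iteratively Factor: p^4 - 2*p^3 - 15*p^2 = (p)*(p^3 - 2*p^2 - 15*p) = p*(p - 5)*(p^2 + 3*p) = p^2*(p - 5)*(p + 3)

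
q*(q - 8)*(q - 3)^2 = q^4 - 14*q^3 + 57*q^2 - 72*q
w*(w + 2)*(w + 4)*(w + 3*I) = w^4 + 6*w^3 + 3*I*w^3 + 8*w^2 + 18*I*w^2 + 24*I*w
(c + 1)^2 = c^2 + 2*c + 1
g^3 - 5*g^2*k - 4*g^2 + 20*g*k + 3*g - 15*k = (g - 3)*(g - 1)*(g - 5*k)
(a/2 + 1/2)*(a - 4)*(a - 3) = a^3/2 - 3*a^2 + 5*a/2 + 6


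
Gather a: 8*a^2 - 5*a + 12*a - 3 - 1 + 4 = 8*a^2 + 7*a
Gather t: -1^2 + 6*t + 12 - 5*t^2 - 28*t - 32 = -5*t^2 - 22*t - 21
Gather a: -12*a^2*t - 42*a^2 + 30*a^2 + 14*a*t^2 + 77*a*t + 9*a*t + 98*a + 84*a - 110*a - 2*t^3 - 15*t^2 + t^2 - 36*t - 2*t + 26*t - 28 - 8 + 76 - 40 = a^2*(-12*t - 12) + a*(14*t^2 + 86*t + 72) - 2*t^3 - 14*t^2 - 12*t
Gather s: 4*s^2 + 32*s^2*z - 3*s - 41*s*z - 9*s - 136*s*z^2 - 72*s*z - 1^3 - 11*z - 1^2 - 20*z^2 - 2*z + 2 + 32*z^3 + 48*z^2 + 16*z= s^2*(32*z + 4) + s*(-136*z^2 - 113*z - 12) + 32*z^3 + 28*z^2 + 3*z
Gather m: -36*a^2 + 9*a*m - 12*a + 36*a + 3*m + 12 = -36*a^2 + 24*a + m*(9*a + 3) + 12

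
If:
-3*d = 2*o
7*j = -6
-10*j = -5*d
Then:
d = -12/7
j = -6/7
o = 18/7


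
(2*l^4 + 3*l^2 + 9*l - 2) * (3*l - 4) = 6*l^5 - 8*l^4 + 9*l^3 + 15*l^2 - 42*l + 8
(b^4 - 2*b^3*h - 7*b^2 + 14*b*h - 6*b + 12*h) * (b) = b^5 - 2*b^4*h - 7*b^3 + 14*b^2*h - 6*b^2 + 12*b*h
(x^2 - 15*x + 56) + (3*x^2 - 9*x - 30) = 4*x^2 - 24*x + 26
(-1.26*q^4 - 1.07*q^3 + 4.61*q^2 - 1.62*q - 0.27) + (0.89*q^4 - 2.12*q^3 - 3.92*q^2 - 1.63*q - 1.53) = -0.37*q^4 - 3.19*q^3 + 0.69*q^2 - 3.25*q - 1.8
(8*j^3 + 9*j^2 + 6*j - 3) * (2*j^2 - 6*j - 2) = 16*j^5 - 30*j^4 - 58*j^3 - 60*j^2 + 6*j + 6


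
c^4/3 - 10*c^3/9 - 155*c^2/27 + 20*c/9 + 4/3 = (c/3 + 1)*(c - 6)*(c - 2/3)*(c + 1/3)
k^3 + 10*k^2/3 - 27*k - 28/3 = (k - 4)*(k + 1/3)*(k + 7)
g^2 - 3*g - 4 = (g - 4)*(g + 1)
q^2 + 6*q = q*(q + 6)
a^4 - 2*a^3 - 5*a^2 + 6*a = a*(a - 3)*(a - 1)*(a + 2)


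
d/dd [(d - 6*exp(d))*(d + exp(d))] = -5*d*exp(d) + 2*d - 12*exp(2*d) - 5*exp(d)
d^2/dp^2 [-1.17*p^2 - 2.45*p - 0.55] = -2.34000000000000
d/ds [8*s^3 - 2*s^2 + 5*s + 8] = 24*s^2 - 4*s + 5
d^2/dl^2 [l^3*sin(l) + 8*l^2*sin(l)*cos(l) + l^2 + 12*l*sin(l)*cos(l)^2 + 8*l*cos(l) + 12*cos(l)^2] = -l^3*sin(l) - 16*l^2*sin(2*l) + 6*l^2*cos(l) + 3*l*sin(l) - 27*l*sin(3*l) - 8*l*cos(l) + 32*l*cos(2*l) - 16*sin(l) + 8*sin(2*l) + 6*cos(l) - 24*cos(2*l) + 18*cos(3*l) + 2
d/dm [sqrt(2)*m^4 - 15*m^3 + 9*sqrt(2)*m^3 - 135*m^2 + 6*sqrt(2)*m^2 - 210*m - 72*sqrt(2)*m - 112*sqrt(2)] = 4*sqrt(2)*m^3 - 45*m^2 + 27*sqrt(2)*m^2 - 270*m + 12*sqrt(2)*m - 210 - 72*sqrt(2)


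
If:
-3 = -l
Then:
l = 3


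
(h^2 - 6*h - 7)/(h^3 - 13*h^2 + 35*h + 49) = 1/(h - 7)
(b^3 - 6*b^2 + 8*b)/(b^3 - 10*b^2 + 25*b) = (b^2 - 6*b + 8)/(b^2 - 10*b + 25)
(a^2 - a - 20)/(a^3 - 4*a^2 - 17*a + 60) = 1/(a - 3)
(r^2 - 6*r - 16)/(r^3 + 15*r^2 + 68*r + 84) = (r - 8)/(r^2 + 13*r + 42)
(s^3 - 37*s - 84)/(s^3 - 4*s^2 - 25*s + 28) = (s + 3)/(s - 1)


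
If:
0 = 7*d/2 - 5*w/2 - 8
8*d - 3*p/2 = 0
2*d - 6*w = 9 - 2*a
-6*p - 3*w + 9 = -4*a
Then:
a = -139/26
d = -1/13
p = -16/39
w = -43/13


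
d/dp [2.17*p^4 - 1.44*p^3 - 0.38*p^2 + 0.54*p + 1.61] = 8.68*p^3 - 4.32*p^2 - 0.76*p + 0.54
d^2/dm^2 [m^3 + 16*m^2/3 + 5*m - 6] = 6*m + 32/3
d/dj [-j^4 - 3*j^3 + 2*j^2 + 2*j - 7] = -4*j^3 - 9*j^2 + 4*j + 2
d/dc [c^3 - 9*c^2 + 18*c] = 3*c^2 - 18*c + 18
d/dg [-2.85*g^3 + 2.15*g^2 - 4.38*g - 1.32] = -8.55*g^2 + 4.3*g - 4.38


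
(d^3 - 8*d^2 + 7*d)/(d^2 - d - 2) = d*(-d^2 + 8*d - 7)/(-d^2 + d + 2)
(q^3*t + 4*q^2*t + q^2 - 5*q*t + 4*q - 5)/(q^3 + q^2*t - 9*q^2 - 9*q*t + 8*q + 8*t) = (q^2*t + 5*q*t + q + 5)/(q^2 + q*t - 8*q - 8*t)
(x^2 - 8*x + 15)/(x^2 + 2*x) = (x^2 - 8*x + 15)/(x*(x + 2))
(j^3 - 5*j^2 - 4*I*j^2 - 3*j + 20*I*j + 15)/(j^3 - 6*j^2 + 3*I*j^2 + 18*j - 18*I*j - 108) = (j^2 - j*(5 + I) + 5*I)/(j^2 + 6*j*(-1 + I) - 36*I)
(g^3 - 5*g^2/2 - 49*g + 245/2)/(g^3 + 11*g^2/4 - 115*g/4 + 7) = 2*(2*g^2 - 19*g + 35)/(4*g^2 - 17*g + 4)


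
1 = 1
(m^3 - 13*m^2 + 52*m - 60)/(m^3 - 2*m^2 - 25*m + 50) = (m - 6)/(m + 5)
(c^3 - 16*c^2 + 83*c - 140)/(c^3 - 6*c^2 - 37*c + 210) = (c - 4)/(c + 6)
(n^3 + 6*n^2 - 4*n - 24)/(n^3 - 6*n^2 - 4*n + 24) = (n + 6)/(n - 6)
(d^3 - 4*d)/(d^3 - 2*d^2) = (d + 2)/d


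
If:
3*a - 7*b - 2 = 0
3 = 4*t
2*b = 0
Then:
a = 2/3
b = 0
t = 3/4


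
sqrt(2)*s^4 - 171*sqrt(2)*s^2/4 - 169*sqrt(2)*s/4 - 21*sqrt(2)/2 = (s - 7)*(s + 1/2)*(s + 6)*(sqrt(2)*s + sqrt(2)/2)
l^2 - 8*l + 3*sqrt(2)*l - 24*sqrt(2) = (l - 8)*(l + 3*sqrt(2))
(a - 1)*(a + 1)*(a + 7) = a^3 + 7*a^2 - a - 7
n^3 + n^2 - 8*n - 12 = (n - 3)*(n + 2)^2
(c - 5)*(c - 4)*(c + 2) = c^3 - 7*c^2 + 2*c + 40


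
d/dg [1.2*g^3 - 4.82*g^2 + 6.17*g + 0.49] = 3.6*g^2 - 9.64*g + 6.17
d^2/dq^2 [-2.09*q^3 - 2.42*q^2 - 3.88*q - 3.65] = -12.54*q - 4.84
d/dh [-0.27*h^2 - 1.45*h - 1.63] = -0.54*h - 1.45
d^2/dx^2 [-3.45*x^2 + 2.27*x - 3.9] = -6.90000000000000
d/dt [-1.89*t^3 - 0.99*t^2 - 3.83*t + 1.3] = -5.67*t^2 - 1.98*t - 3.83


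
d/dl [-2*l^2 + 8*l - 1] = 8 - 4*l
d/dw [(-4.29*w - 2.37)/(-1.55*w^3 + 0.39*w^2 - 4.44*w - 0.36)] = (-13.299*w^3 - 9.3474*w^2 + 1.8486*w - 8.9784)/(2.4025*w^6 - 1.209*w^5 + 13.9161*w^4 - 2.3472*w^3 + 19.4328*w^2 + 3.1968*w + 0.1296)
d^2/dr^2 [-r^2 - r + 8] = -2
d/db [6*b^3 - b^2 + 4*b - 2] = 18*b^2 - 2*b + 4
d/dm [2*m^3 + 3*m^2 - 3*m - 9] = 6*m^2 + 6*m - 3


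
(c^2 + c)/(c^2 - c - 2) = c/(c - 2)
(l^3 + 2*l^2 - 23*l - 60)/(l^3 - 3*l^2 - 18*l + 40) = (l + 3)/(l - 2)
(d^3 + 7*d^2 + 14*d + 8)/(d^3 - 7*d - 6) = (d + 4)/(d - 3)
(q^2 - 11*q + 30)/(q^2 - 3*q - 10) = (q - 6)/(q + 2)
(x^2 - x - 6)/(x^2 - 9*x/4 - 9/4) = 4*(x + 2)/(4*x + 3)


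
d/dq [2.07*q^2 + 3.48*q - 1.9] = 4.14*q + 3.48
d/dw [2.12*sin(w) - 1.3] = 2.12*cos(w)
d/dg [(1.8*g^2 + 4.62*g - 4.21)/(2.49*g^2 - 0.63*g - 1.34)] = (-12.6378*g^2 + 16.1418*g - 8.8431)/(6.2001*g^4 - 3.1374*g^3 - 6.2763*g^2 + 1.6884*g + 1.7956)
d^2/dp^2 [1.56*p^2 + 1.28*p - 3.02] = 3.12000000000000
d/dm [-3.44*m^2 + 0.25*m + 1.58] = 0.25 - 6.88*m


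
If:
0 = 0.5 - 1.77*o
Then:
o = 0.28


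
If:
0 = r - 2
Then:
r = 2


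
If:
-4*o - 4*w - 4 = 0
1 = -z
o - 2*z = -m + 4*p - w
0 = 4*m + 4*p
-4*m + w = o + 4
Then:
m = -1/5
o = -21/10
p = 1/5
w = 11/10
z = -1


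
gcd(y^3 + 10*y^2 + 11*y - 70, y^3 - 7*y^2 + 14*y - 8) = y - 2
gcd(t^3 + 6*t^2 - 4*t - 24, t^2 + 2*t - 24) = t + 6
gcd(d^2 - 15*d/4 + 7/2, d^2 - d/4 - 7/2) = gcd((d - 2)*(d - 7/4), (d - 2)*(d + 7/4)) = d - 2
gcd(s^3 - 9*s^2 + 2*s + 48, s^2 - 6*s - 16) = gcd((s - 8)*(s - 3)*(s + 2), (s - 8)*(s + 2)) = s^2 - 6*s - 16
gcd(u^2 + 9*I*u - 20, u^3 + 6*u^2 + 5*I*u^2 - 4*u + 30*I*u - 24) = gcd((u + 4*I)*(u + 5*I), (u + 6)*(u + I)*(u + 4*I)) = u + 4*I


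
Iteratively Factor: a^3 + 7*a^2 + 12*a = (a + 3)*(a^2 + 4*a) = (a + 3)*(a + 4)*(a)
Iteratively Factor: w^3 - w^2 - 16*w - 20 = (w + 2)*(w^2 - 3*w - 10) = (w + 2)^2*(w - 5)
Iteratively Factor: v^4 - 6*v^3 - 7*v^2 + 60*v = (v + 3)*(v^3 - 9*v^2 + 20*v) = v*(v + 3)*(v^2 - 9*v + 20) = v*(v - 5)*(v + 3)*(v - 4)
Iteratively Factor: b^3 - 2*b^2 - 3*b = (b + 1)*(b^2 - 3*b) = b*(b + 1)*(b - 3)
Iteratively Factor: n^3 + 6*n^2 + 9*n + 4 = (n + 1)*(n^2 + 5*n + 4) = (n + 1)*(n + 4)*(n + 1)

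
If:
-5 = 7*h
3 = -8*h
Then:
No Solution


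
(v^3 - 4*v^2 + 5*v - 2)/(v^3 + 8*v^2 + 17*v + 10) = (v^3 - 4*v^2 + 5*v - 2)/(v^3 + 8*v^2 + 17*v + 10)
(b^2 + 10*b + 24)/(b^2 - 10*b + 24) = (b^2 + 10*b + 24)/(b^2 - 10*b + 24)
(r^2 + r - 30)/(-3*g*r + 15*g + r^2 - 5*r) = (r + 6)/(-3*g + r)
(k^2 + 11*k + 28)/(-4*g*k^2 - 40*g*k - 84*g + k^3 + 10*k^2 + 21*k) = (-k - 4)/(4*g*k + 12*g - k^2 - 3*k)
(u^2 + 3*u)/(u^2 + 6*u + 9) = u/(u + 3)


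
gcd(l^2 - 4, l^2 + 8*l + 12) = l + 2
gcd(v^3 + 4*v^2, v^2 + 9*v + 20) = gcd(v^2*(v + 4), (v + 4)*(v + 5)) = v + 4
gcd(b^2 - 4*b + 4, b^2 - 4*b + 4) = b^2 - 4*b + 4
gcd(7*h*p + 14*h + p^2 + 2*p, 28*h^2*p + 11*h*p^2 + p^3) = 7*h + p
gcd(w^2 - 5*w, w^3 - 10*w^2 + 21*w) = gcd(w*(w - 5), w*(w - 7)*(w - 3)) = w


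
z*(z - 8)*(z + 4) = z^3 - 4*z^2 - 32*z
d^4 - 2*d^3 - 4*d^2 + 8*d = d*(d - 2)^2*(d + 2)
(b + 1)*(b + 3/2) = b^2 + 5*b/2 + 3/2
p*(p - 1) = p^2 - p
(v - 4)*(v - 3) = v^2 - 7*v + 12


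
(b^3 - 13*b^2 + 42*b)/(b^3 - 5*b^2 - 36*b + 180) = b*(b - 7)/(b^2 + b - 30)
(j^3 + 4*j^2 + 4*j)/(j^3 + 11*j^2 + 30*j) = (j^2 + 4*j + 4)/(j^2 + 11*j + 30)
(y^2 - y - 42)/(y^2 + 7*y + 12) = (y^2 - y - 42)/(y^2 + 7*y + 12)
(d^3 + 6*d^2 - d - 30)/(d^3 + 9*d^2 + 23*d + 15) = (d - 2)/(d + 1)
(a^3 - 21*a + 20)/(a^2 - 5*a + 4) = a + 5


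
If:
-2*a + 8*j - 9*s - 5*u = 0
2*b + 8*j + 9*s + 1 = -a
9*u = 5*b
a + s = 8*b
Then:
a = 1339*u/75 + 1/15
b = 9*u/5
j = 361*u/300 - 7/120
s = -259*u/75 - 1/15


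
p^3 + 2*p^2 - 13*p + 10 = (p - 2)*(p - 1)*(p + 5)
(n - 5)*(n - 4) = n^2 - 9*n + 20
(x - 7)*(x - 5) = x^2 - 12*x + 35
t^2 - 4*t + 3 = (t - 3)*(t - 1)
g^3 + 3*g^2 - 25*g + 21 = (g - 3)*(g - 1)*(g + 7)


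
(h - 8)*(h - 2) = h^2 - 10*h + 16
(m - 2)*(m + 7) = m^2 + 5*m - 14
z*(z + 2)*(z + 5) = z^3 + 7*z^2 + 10*z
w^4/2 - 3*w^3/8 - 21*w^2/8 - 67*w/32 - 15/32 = (w/2 + 1/4)*(w - 3)*(w + 1/2)*(w + 5/4)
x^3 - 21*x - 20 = (x - 5)*(x + 1)*(x + 4)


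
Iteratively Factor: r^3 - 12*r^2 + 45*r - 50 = (r - 5)*(r^2 - 7*r + 10) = (r - 5)^2*(r - 2)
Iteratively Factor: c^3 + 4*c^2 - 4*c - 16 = (c + 2)*(c^2 + 2*c - 8) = (c - 2)*(c + 2)*(c + 4)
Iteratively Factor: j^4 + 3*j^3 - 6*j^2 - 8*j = (j - 2)*(j^3 + 5*j^2 + 4*j) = (j - 2)*(j + 4)*(j^2 + j) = j*(j - 2)*(j + 4)*(j + 1)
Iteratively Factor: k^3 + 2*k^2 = (k)*(k^2 + 2*k) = k*(k + 2)*(k)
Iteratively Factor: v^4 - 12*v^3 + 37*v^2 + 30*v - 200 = (v - 5)*(v^3 - 7*v^2 + 2*v + 40) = (v - 5)*(v + 2)*(v^2 - 9*v + 20) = (v - 5)*(v - 4)*(v + 2)*(v - 5)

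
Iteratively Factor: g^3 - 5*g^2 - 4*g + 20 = (g - 5)*(g^2 - 4) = (g - 5)*(g - 2)*(g + 2)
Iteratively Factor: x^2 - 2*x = (x)*(x - 2)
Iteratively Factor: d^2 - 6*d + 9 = (d - 3)*(d - 3)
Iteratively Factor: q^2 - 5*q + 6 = (q - 2)*(q - 3)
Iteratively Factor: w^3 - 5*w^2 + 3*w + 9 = (w - 3)*(w^2 - 2*w - 3) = (w - 3)^2*(w + 1)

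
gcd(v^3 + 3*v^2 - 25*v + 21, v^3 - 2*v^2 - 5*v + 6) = v^2 - 4*v + 3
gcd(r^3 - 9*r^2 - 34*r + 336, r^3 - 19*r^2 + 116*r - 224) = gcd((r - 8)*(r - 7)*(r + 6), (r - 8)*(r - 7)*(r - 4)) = r^2 - 15*r + 56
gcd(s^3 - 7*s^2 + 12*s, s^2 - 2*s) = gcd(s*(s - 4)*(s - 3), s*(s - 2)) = s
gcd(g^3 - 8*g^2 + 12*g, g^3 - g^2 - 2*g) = g^2 - 2*g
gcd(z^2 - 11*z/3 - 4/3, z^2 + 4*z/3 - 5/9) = 1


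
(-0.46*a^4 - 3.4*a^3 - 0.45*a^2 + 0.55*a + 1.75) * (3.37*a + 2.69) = -1.5502*a^5 - 12.6954*a^4 - 10.6625*a^3 + 0.643*a^2 + 7.377*a + 4.7075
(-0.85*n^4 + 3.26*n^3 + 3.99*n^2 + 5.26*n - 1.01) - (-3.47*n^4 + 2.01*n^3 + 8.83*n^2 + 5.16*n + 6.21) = 2.62*n^4 + 1.25*n^3 - 4.84*n^2 + 0.0999999999999996*n - 7.22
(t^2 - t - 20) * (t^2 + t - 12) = t^4 - 33*t^2 - 8*t + 240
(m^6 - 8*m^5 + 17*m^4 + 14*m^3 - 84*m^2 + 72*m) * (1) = m^6 - 8*m^5 + 17*m^4 + 14*m^3 - 84*m^2 + 72*m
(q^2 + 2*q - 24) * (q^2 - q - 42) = q^4 + q^3 - 68*q^2 - 60*q + 1008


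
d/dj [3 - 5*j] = -5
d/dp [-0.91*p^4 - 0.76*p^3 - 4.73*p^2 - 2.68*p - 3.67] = -3.64*p^3 - 2.28*p^2 - 9.46*p - 2.68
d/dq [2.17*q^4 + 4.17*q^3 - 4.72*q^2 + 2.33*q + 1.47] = 8.68*q^3 + 12.51*q^2 - 9.44*q + 2.33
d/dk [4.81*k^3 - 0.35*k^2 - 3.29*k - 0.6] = 14.43*k^2 - 0.7*k - 3.29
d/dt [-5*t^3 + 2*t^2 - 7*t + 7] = -15*t^2 + 4*t - 7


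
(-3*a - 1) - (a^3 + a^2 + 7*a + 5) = -a^3 - a^2 - 10*a - 6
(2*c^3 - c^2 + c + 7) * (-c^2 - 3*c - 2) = -2*c^5 - 5*c^4 - 2*c^3 - 8*c^2 - 23*c - 14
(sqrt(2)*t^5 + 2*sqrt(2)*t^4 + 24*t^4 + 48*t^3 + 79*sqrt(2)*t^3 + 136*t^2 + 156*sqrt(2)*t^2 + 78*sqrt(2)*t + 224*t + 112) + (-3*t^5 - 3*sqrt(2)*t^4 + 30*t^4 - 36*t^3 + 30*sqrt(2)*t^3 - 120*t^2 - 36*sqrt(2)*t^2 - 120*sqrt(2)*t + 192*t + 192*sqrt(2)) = -3*t^5 + sqrt(2)*t^5 - sqrt(2)*t^4 + 54*t^4 + 12*t^3 + 109*sqrt(2)*t^3 + 16*t^2 + 120*sqrt(2)*t^2 - 42*sqrt(2)*t + 416*t + 112 + 192*sqrt(2)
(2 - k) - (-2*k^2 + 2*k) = 2*k^2 - 3*k + 2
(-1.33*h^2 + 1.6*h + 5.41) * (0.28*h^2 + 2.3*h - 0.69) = -0.3724*h^4 - 2.611*h^3 + 6.1125*h^2 + 11.339*h - 3.7329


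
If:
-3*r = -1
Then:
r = 1/3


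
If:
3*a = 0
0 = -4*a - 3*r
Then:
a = 0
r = 0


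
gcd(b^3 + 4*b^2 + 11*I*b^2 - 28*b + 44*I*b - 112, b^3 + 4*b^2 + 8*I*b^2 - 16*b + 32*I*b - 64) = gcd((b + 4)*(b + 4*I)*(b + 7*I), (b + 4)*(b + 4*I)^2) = b^2 + b*(4 + 4*I) + 16*I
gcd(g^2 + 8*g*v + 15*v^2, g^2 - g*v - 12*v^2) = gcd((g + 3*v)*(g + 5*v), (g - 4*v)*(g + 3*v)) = g + 3*v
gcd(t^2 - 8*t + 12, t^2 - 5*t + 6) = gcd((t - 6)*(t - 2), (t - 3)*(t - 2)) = t - 2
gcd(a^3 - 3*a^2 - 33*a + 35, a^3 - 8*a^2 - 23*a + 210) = a^2 - 2*a - 35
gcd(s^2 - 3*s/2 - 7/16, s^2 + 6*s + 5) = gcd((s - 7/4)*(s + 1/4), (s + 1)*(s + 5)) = 1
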